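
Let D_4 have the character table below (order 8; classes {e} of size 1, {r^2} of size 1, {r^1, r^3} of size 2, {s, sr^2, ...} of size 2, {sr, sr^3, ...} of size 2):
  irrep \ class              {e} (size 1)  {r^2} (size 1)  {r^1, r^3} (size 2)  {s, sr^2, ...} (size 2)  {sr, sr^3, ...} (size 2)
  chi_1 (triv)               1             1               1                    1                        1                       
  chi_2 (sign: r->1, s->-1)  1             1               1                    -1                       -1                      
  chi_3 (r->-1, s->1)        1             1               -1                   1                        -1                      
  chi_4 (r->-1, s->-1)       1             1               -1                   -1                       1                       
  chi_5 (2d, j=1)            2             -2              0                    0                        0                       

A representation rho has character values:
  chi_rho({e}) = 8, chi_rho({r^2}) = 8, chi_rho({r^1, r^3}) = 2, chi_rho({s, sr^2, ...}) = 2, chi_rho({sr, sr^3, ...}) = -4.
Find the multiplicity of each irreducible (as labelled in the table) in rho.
Multiplicities: chi_1: 2, chi_2: 3, chi_3: 3, chi_4: 0, chi_5: 0.

Use <chi_rho, chi> = (1/|G|) sum_C |C| * chi_rho(C) * conj(chi(C)) with |G| = 8 for each irreducible chi in the table:
  <chi_rho, chi_1> = (1/8)[1*(8)*conj(1) + 1*(8)*conj(1) + 2*(2)*conj(1) + 2*(2)*conj(1) + 2*(-4)*conj(1)]
      = (1/8)[(8) + (8) + (4) + (4) + (-8)] = 16/8 = 2
  <chi_rho, chi_2> = (1/8)[1*(8)*conj(1) + 1*(8)*conj(1) + 2*(2)*conj(1) + 2*(2)*conj(-1) + 2*(-4)*conj(-1)]
      = (1/8)[(8) + (8) + (4) + (-4) + (8)] = 24/8 = 3
  <chi_rho, chi_3> = (1/8)[1*(8)*conj(1) + 1*(8)*conj(1) + 2*(2)*conj(-1) + 2*(2)*conj(1) + 2*(-4)*conj(-1)]
      = (1/8)[(8) + (8) + (-4) + (4) + (8)] = 24/8 = 3
  <chi_rho, chi_4> = (1/8)[1*(8)*conj(1) + 1*(8)*conj(1) + 2*(2)*conj(-1) + 2*(2)*conj(-1) + 2*(-4)*conj(1)]
      = (1/8)[(8) + (8) + (-4) + (-4) + (-8)] = 0/8 = 0
  <chi_rho, chi_5> = (1/8)[1*(8)*conj(2) + 1*(8)*conj(-2) + 2*(2)*conj(0) + 2*(2)*conj(0) + 2*(-4)*conj(0)]
      = (1/8)[(16) + (-16) + (0) + (0) + (0)] = 0/8 = 0
Dimension check: dim(rho) = sum (mult * dim) = 2*1 + 3*1 + 3*1 + 0*1 + 0*2 = 8 = chi_rho(e) = 8.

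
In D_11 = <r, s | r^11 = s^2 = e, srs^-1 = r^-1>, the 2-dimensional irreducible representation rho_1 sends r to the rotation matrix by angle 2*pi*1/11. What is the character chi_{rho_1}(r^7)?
chi_{rho_1}(r^7) = 2*cos(2*pi*1*7/11) = -2*cos(3*pi/11)

rho_1(r^7) is rotation by angle 2*pi*1*7/11, whose trace is 2*cos(2*pi*1*7/11) = -2*cos(3*pi/11).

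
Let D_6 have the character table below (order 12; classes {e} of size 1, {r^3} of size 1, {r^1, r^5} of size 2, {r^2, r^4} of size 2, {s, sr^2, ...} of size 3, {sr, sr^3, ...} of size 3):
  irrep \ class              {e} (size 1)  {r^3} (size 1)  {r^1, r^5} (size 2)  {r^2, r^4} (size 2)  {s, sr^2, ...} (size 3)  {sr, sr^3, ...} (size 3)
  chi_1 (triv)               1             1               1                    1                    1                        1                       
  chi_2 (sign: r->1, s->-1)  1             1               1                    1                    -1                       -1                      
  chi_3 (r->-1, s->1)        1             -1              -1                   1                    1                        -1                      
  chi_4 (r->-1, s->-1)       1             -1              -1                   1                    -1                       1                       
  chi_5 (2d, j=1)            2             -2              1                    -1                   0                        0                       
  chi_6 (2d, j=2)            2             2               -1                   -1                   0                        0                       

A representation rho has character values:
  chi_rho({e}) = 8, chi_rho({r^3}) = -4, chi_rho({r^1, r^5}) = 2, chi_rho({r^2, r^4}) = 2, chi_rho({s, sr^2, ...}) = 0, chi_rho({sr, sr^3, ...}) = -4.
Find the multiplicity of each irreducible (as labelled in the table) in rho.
Multiplicities: chi_1: 0, chi_2: 2, chi_3: 2, chi_4: 0, chi_5: 2, chi_6: 0.

Explanation: Use <chi_rho, chi> = (1/|G|) sum_C |C| * chi_rho(C) * conj(chi(C)) with |G| = 12 for each irreducible chi in the table:
  <chi_rho, chi_1> = (1/12)[1*(8)*conj(1) + 1*(-4)*conj(1) + 2*(2)*conj(1) + 2*(2)*conj(1) + 3*(0)*conj(1) + 3*(-4)*conj(1)]
      = (1/12)[(8) + (-4) + (4) + (4) + (0) + (-12)] = 0/12 = 0
  <chi_rho, chi_2> = (1/12)[1*(8)*conj(1) + 1*(-4)*conj(1) + 2*(2)*conj(1) + 2*(2)*conj(1) + 3*(0)*conj(-1) + 3*(-4)*conj(-1)]
      = (1/12)[(8) + (-4) + (4) + (4) + (0) + (12)] = 24/12 = 2
  <chi_rho, chi_3> = (1/12)[1*(8)*conj(1) + 1*(-4)*conj(-1) + 2*(2)*conj(-1) + 2*(2)*conj(1) + 3*(0)*conj(1) + 3*(-4)*conj(-1)]
      = (1/12)[(8) + (4) + (-4) + (4) + (0) + (12)] = 24/12 = 2
  <chi_rho, chi_4> = (1/12)[1*(8)*conj(1) + 1*(-4)*conj(-1) + 2*(2)*conj(-1) + 2*(2)*conj(1) + 3*(0)*conj(-1) + 3*(-4)*conj(1)]
      = (1/12)[(8) + (4) + (-4) + (4) + (0) + (-12)] = 0/12 = 0
  <chi_rho, chi_5> = (1/12)[1*(8)*conj(2) + 1*(-4)*conj(-2) + 2*(2)*conj(1) + 2*(2)*conj(-1) + 3*(0)*conj(0) + 3*(-4)*conj(0)]
      = (1/12)[(16) + (8) + (4) + (-4) + (0) + (0)] = 24/12 = 2
  <chi_rho, chi_6> = (1/12)[1*(8)*conj(2) + 1*(-4)*conj(2) + 2*(2)*conj(-1) + 2*(2)*conj(-1) + 3*(0)*conj(0) + 3*(-4)*conj(0)]
      = (1/12)[(16) + (-8) + (-4) + (-4) + (0) + (0)] = 0/12 = 0
Dimension check: dim(rho) = sum (mult * dim) = 0*1 + 2*1 + 2*1 + 0*1 + 2*2 + 0*2 = 8 = chi_rho(e) = 8.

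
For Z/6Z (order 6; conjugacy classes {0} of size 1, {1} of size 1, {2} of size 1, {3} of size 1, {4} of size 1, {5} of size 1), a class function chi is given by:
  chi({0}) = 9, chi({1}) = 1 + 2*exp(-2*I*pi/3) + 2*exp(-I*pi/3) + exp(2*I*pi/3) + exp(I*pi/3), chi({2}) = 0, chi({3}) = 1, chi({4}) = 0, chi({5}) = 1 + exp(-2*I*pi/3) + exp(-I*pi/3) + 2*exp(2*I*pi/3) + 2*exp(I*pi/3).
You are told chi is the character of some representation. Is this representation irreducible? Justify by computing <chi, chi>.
Not irreducible (reducible): <chi, chi> = 15 > 1.

<chi, chi> = (1/|G|) sum_C |C| * |chi(C)|^2 = (1/6)[1*|9|^2 + 1*|1 + 2*exp(-2*I*pi/3) + 2*exp(-I*pi/3) + exp(2*I*pi/3) + exp(I*pi/3)|^2 + 1*|0|^2 + 1*|1|^2 + 1*|0|^2 + 1*|1 + exp(-2*I*pi/3) + exp(-I*pi/3) + 2*exp(2*I*pi/3) + 2*exp(I*pi/3)|^2]
  = (1/6)[(81) + (4) + (0) + (1) + (0) + (4)] = 90/6 = 15.
(Exp terms are combined using exp(i*s)*conj(exp(i*t)) = exp(i*(s-t)), and sums of them are collapsed using the identity that for every m > 1 the m distinct m-th roots of unity sum to 0, e.g. 1 + exp(2*I*pi/3) + exp(-2*I*pi/3) = 0.)
A character is irreducible iff <chi, chi> = 1, so this representation is reducible.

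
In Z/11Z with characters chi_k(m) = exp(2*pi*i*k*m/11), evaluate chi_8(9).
chi_8(9) = zeta_11^72 = exp(-10*I*pi/11)

Justification: chi_8(9) = zeta_11^(8*9) = zeta_11^72. Since zeta_11^11 = 1, this equals zeta_11^6 = exp(2*pi*i*6/11) = exp(-10*I*pi/11).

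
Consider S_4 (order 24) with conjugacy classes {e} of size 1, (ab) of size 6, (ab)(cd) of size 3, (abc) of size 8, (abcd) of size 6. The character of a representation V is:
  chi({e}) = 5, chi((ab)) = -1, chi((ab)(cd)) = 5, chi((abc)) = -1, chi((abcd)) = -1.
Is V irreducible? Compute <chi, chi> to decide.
Not irreducible (reducible): <chi, chi> = 5 > 1.

Why: <chi, chi> = (1/|G|) sum_C |C| * |chi(C)|^2 = (1/24)[1*|5|^2 + 6*|-1|^2 + 3*|5|^2 + 8*|-1|^2 + 6*|-1|^2]
  = (1/24)[(25) + (6) + (75) + (8) + (6)] = 120/24 = 5.
A character is irreducible iff <chi, chi> = 1, so this representation is reducible.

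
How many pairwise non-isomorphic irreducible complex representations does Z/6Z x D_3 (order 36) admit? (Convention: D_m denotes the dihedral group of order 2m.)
18

The number of irreducible complex representations of a finite group equals its number of conjugacy classes. For a direct product, #classes(G x H) = #classes(G) * #classes(H). Z/6Z has 6 classes (abelian), D_3 has 3 classes, so 6 * 3 = 18, so Z/6Z x D_3 (order 36) has exactly 18 irreducible complex representations.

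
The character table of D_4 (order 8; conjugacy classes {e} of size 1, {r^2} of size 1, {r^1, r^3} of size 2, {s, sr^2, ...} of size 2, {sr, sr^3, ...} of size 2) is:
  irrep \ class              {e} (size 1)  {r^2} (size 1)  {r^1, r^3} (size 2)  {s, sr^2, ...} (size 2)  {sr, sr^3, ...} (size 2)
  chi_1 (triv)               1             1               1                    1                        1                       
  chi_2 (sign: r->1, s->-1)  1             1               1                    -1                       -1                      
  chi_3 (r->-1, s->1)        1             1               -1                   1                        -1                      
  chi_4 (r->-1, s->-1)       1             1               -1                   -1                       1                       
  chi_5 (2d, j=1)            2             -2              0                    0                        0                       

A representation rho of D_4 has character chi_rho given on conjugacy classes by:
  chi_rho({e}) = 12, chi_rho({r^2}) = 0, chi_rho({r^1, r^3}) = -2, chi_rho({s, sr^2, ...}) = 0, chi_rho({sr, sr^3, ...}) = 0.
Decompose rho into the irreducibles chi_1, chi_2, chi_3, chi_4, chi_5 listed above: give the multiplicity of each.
Multiplicities: chi_1: 1, chi_2: 1, chi_3: 2, chi_4: 2, chi_5: 3.

Why: Use <chi_rho, chi> = (1/|G|) sum_C |C| * chi_rho(C) * conj(chi(C)) with |G| = 8 for each irreducible chi in the table:
  <chi_rho, chi_1> = (1/8)[1*(12)*conj(1) + 1*(0)*conj(1) + 2*(-2)*conj(1) + 2*(0)*conj(1) + 2*(0)*conj(1)]
      = (1/8)[(12) + (0) + (-4) + (0) + (0)] = 8/8 = 1
  <chi_rho, chi_2> = (1/8)[1*(12)*conj(1) + 1*(0)*conj(1) + 2*(-2)*conj(1) + 2*(0)*conj(-1) + 2*(0)*conj(-1)]
      = (1/8)[(12) + (0) + (-4) + (0) + (0)] = 8/8 = 1
  <chi_rho, chi_3> = (1/8)[1*(12)*conj(1) + 1*(0)*conj(1) + 2*(-2)*conj(-1) + 2*(0)*conj(1) + 2*(0)*conj(-1)]
      = (1/8)[(12) + (0) + (4) + (0) + (0)] = 16/8 = 2
  <chi_rho, chi_4> = (1/8)[1*(12)*conj(1) + 1*(0)*conj(1) + 2*(-2)*conj(-1) + 2*(0)*conj(-1) + 2*(0)*conj(1)]
      = (1/8)[(12) + (0) + (4) + (0) + (0)] = 16/8 = 2
  <chi_rho, chi_5> = (1/8)[1*(12)*conj(2) + 1*(0)*conj(-2) + 2*(-2)*conj(0) + 2*(0)*conj(0) + 2*(0)*conj(0)]
      = (1/8)[(24) + (0) + (0) + (0) + (0)] = 24/8 = 3
Dimension check: dim(rho) = sum (mult * dim) = 1*1 + 1*1 + 2*1 + 2*1 + 3*2 = 12 = chi_rho(e) = 12.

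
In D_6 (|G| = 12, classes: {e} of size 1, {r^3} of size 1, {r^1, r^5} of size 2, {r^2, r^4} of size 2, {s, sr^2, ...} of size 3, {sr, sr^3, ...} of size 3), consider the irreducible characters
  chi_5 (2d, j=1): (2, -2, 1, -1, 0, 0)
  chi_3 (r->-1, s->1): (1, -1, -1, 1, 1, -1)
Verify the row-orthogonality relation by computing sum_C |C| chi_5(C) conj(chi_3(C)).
Sum = 0; so <chi_5, chi_3> = 0 (distinct irreducibles are orthogonal).

Compute term by term over conjugacy classes (|C| * chi_5(C) * conj(chi_3(C))):
  1*(2)*conj(1) + 1*(-2)*conj(-1) + 2*(1)*conj(-1) + 2*(-1)*conj(1) + 3*(0)*conj(1) + 3*(0)*conj(-1)
  = (2) + (2) + (-2) + (-2) + (0) + (0)
  = 0.
Dividing by |G| = 12 gives 0/12 = 0, matching the row-orthogonality relation <chi_5, chi_3> = [chi_5 = chi_3].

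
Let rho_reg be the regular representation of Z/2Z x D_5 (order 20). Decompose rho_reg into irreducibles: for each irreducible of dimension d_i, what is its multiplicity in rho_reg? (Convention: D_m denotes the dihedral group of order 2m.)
Each irreducible V_i of dimension d_i appears with multiplicity d_i, i.e. rho_reg = (direct sum over all irreducibles V_i) d_i V_i. The irreducible dimensions for Z/2Z x D_5 are 1, 1, 1, 1, 2, 2, 2, 2: 4 irreducibles of dimension 1, each with multiplicity 1; 4 irreducibles of dimension 2, each with multiplicity 2. Total dimension 4*1*1 + 4*2*2 = 20 = |G|.

Argument: General theorem: in the regular representation of a finite group G, each irreducible appears with multiplicity equal to its dimension. Check: dim(rho_reg) = sum d_i^2 = 1 + 1 + 1 + 1 + 4 + 4 + 4 + 4 = 20 = |G|.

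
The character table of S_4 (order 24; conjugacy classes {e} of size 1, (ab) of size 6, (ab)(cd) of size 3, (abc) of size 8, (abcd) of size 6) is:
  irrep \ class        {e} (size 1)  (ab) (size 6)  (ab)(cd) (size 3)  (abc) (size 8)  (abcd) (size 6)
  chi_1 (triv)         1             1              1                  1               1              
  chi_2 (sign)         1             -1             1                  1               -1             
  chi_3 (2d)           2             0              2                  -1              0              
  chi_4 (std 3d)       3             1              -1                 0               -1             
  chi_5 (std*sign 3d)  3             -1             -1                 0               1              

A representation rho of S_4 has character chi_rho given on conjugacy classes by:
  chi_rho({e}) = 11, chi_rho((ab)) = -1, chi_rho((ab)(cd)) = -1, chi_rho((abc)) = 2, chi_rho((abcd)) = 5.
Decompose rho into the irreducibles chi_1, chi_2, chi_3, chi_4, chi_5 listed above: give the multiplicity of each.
Multiplicities: chi_1: 2, chi_2: 0, chi_3: 0, chi_4: 0, chi_5: 3.

Reasoning: Use <chi_rho, chi> = (1/|G|) sum_C |C| * chi_rho(C) * conj(chi(C)) with |G| = 24 for each irreducible chi in the table:
  <chi_rho, chi_1> = (1/24)[1*(11)*conj(1) + 6*(-1)*conj(1) + 3*(-1)*conj(1) + 8*(2)*conj(1) + 6*(5)*conj(1)]
      = (1/24)[(11) + (-6) + (-3) + (16) + (30)] = 48/24 = 2
  <chi_rho, chi_2> = (1/24)[1*(11)*conj(1) + 6*(-1)*conj(-1) + 3*(-1)*conj(1) + 8*(2)*conj(1) + 6*(5)*conj(-1)]
      = (1/24)[(11) + (6) + (-3) + (16) + (-30)] = 0/24 = 0
  <chi_rho, chi_3> = (1/24)[1*(11)*conj(2) + 6*(-1)*conj(0) + 3*(-1)*conj(2) + 8*(2)*conj(-1) + 6*(5)*conj(0)]
      = (1/24)[(22) + (0) + (-6) + (-16) + (0)] = 0/24 = 0
  <chi_rho, chi_4> = (1/24)[1*(11)*conj(3) + 6*(-1)*conj(1) + 3*(-1)*conj(-1) + 8*(2)*conj(0) + 6*(5)*conj(-1)]
      = (1/24)[(33) + (-6) + (3) + (0) + (-30)] = 0/24 = 0
  <chi_rho, chi_5> = (1/24)[1*(11)*conj(3) + 6*(-1)*conj(-1) + 3*(-1)*conj(-1) + 8*(2)*conj(0) + 6*(5)*conj(1)]
      = (1/24)[(33) + (6) + (3) + (0) + (30)] = 72/24 = 3
Dimension check: dim(rho) = sum (mult * dim) = 2*1 + 0*1 + 0*2 + 0*3 + 3*3 = 11 = chi_rho(e) = 11.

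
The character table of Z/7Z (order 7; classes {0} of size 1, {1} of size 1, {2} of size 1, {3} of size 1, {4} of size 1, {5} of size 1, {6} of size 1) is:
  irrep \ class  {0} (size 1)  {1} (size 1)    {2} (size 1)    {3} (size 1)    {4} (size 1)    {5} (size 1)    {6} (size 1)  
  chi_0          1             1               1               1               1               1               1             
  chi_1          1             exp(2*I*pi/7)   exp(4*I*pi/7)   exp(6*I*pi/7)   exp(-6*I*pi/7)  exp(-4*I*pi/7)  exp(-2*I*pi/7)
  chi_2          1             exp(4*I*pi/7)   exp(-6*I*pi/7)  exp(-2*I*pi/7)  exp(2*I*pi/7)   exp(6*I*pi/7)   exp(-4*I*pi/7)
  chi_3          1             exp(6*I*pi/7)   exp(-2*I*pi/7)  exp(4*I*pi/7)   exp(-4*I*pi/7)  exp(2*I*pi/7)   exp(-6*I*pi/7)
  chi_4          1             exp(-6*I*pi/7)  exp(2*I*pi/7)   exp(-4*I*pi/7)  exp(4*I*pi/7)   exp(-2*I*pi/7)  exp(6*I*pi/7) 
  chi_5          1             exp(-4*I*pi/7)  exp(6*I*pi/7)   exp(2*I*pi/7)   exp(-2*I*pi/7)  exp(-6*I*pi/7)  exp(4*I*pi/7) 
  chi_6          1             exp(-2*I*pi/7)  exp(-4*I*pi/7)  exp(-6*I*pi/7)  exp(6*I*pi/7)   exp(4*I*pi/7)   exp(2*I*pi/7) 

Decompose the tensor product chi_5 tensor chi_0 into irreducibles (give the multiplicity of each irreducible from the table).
chi_5 tensor chi_0 = chi_5 (all other irreducibles have multiplicity 0).

Reasoning: The character of a tensor product is the pointwise product (chi_5 * chi_0)(C) = chi_5(C) * chi_0(C):
  {0}: (1)*(1), {1}: (exp(-4*I*pi/7))*(1), {2}: (exp(6*I*pi/7))*(1), {3}: (exp(2*I*pi/7))*(1), {4}: (exp(-2*I*pi/7))*(1), {5}: (exp(-6*I*pi/7))*(1), {6}: (exp(4*I*pi/7))*(1)
so (chi_5 * chi_0) takes values
  {0} -> 1, {1} -> exp(-4*I*pi/7), {2} -> exp(6*I*pi/7), {3} -> exp(2*I*pi/7), {4} -> exp(-2*I*pi/7), {5} -> exp(-6*I*pi/7), {6} -> exp(4*I*pi/7).
Now take the inner product of this character with each irreducible chi from the table, <chi_5*chi_0, chi> = (1/7) sum_C |C| (chi_5*chi_0)(C) conj(chi(C)):
  <chi_5*chi_0, chi_0> = (1/7)[1*(1)*conj(1) + 1*(exp(-4*I*pi/7))*conj(1) + 1*(exp(6*I*pi/7))*conj(1) + 1*(exp(2*I*pi/7))*conj(1) + 1*(exp(-2*I*pi/7))*conj(1) + 1*(exp(-6*I*pi/7))*conj(1) + 1*(exp(4*I*pi/7))*conj(1)]
      = (1/7)[(1) + (exp(-4*I*pi/7)) + (exp(6*I*pi/7)) + (exp(2*I*pi/7)) + (exp(-2*I*pi/7)) + (exp(-6*I*pi/7)) + (exp(4*I*pi/7))] = 0/7 = 0
  <chi_5*chi_0, chi_1> = (1/7)[1*(1)*conj(1) + 1*(exp(-4*I*pi/7))*conj(exp(2*I*pi/7)) + 1*(exp(6*I*pi/7))*conj(exp(4*I*pi/7)) + 1*(exp(2*I*pi/7))*conj(exp(6*I*pi/7)) + 1*(exp(-2*I*pi/7))*conj(exp(-6*I*pi/7)) + 1*(exp(-6*I*pi/7))*conj(exp(-4*I*pi/7)) + 1*(exp(4*I*pi/7))*conj(exp(-2*I*pi/7))]
      = (1/7)[(1) + (exp(-6*I*pi/7)) + (exp(2*I*pi/7)) + (exp(-4*I*pi/7)) + (exp(4*I*pi/7)) + (exp(-2*I*pi/7)) + (exp(6*I*pi/7))] = 0/7 = 0
  <chi_5*chi_0, chi_2> = (1/7)[1*(1)*conj(1) + 1*(exp(-4*I*pi/7))*conj(exp(4*I*pi/7)) + 1*(exp(6*I*pi/7))*conj(exp(-6*I*pi/7)) + 1*(exp(2*I*pi/7))*conj(exp(-2*I*pi/7)) + 1*(exp(-2*I*pi/7))*conj(exp(2*I*pi/7)) + 1*(exp(-6*I*pi/7))*conj(exp(6*I*pi/7)) + 1*(exp(4*I*pi/7))*conj(exp(-4*I*pi/7))]
      = (1/7)[(1) + (exp(6*I*pi/7)) + (exp(-2*I*pi/7)) + (exp(4*I*pi/7)) + (exp(-4*I*pi/7)) + (exp(2*I*pi/7)) + (exp(-6*I*pi/7))] = 0/7 = 0
  <chi_5*chi_0, chi_3> = (1/7)[1*(1)*conj(1) + 1*(exp(-4*I*pi/7))*conj(exp(6*I*pi/7)) + 1*(exp(6*I*pi/7))*conj(exp(-2*I*pi/7)) + 1*(exp(2*I*pi/7))*conj(exp(4*I*pi/7)) + 1*(exp(-2*I*pi/7))*conj(exp(-4*I*pi/7)) + 1*(exp(-6*I*pi/7))*conj(exp(2*I*pi/7)) + 1*(exp(4*I*pi/7))*conj(exp(-6*I*pi/7))]
      = (1/7)[(1) + (exp(4*I*pi/7)) + (exp(-6*I*pi/7)) + (exp(-2*I*pi/7)) + (exp(2*I*pi/7)) + (exp(6*I*pi/7)) + (exp(-4*I*pi/7))] = 0/7 = 0
  <chi_5*chi_0, chi_4> = (1/7)[1*(1)*conj(1) + 1*(exp(-4*I*pi/7))*conj(exp(-6*I*pi/7)) + 1*(exp(6*I*pi/7))*conj(exp(2*I*pi/7)) + 1*(exp(2*I*pi/7))*conj(exp(-4*I*pi/7)) + 1*(exp(-2*I*pi/7))*conj(exp(4*I*pi/7)) + 1*(exp(-6*I*pi/7))*conj(exp(-2*I*pi/7)) + 1*(exp(4*I*pi/7))*conj(exp(6*I*pi/7))]
      = (1/7)[(1) + (exp(2*I*pi/7)) + (exp(4*I*pi/7)) + (exp(6*I*pi/7)) + (exp(-6*I*pi/7)) + (exp(-4*I*pi/7)) + (exp(-2*I*pi/7))] = 0/7 = 0
  <chi_5*chi_0, chi_5> = (1/7)[1*(1)*conj(1) + 1*(exp(-4*I*pi/7))*conj(exp(-4*I*pi/7)) + 1*(exp(6*I*pi/7))*conj(exp(6*I*pi/7)) + 1*(exp(2*I*pi/7))*conj(exp(2*I*pi/7)) + 1*(exp(-2*I*pi/7))*conj(exp(-2*I*pi/7)) + 1*(exp(-6*I*pi/7))*conj(exp(-6*I*pi/7)) + 1*(exp(4*I*pi/7))*conj(exp(4*I*pi/7))]
      = (1/7)[(1) + (1) + (1) + (1) + (1) + (1) + (1)] = 7/7 = 1
  <chi_5*chi_0, chi_6> = (1/7)[1*(1)*conj(1) + 1*(exp(-4*I*pi/7))*conj(exp(-2*I*pi/7)) + 1*(exp(6*I*pi/7))*conj(exp(-4*I*pi/7)) + 1*(exp(2*I*pi/7))*conj(exp(-6*I*pi/7)) + 1*(exp(-2*I*pi/7))*conj(exp(6*I*pi/7)) + 1*(exp(-6*I*pi/7))*conj(exp(4*I*pi/7)) + 1*(exp(4*I*pi/7))*conj(exp(2*I*pi/7))]
      = (1/7)[(1) + (exp(-2*I*pi/7)) + (exp(-4*I*pi/7)) + (exp(-6*I*pi/7)) + (exp(6*I*pi/7)) + (exp(4*I*pi/7)) + (exp(2*I*pi/7))] = 0/7 = 0
(Exp terms are combined using exp(i*s)*conj(exp(i*t)) = exp(i*(s-t)), and sums of them are collapsed using the identity that for every m > 1 the m distinct m-th roots of unity sum to 0, e.g. 1 + exp(2*I*pi/3) + exp(-2*I*pi/3) = 0.)
Hence the multiplicities are chi_5: 1. Dimension check: dim(chi_5)*dim(chi_0) = 1*1 = 1 and sum (mult * dim) = 1*1 = 1.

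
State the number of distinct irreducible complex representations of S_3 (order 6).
3

Why: The number of irreducible complex representations of a finite group equals its number of conjugacy classes. Conjugacy classes in S_3 correspond to cycle types, i.e. partitions of 3; there are p(3) = 3 of them, so S_3 (order 6) has exactly 3 irreducible complex representations.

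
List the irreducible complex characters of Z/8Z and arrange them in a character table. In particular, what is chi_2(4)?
Character table of Z/8Z (irreps indexed chi_0,...,chi_7 with chi_k(m) = zeta_8^(k*m), zeta_8 = exp(2*pi*i/8)):
  irrep \ class  {0} (size 1)  {1} (size 1)    {2} (size 1)  {3} (size 1)    {4} (size 1)  {5} (size 1)    {6} (size 1)  {7} (size 1)  
  chi_0          1             1               1             1               1             1               1             1             
  chi_1          1             exp(I*pi/4)     I             exp(3*I*pi/4)   -1            exp(-3*I*pi/4)  -I            exp(-I*pi/4)  
  chi_2          1             I               -1            -I              1             I               -1            -I            
  chi_3          1             exp(3*I*pi/4)   -I            exp(I*pi/4)     -1            exp(-I*pi/4)    I             exp(-3*I*pi/4)
  chi_4          1             -1              1             -1              1             -1              1             -1            
  chi_5          1             exp(-3*I*pi/4)  I             exp(-I*pi/4)    -1            exp(I*pi/4)     -I            exp(3*I*pi/4) 
  chi_6          1             -I              -1            I               1             -I              -1            I             
  chi_7          1             exp(-I*pi/4)    -I            exp(-3*I*pi/4)  -1            exp(3*I*pi/4)   I             exp(I*pi/4)   

Spot check: chi_2(4) = zeta_8^(2*4) = zeta_8^8 = 1.

Working: Z/8Z is abelian, so all 8 irreducible complex representations are 1-dimensional. They are given by chi_k(m) = zeta_8^(k*m) for k = 0,...,7. Row orthogonality: sum_m chi_k(m) conj(chi_l(m)) = 8 * [k = l].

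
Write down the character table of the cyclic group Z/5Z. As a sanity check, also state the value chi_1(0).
Character table of Z/5Z (irreps indexed chi_0,...,chi_4 with chi_k(m) = zeta_5^(k*m), zeta_5 = exp(2*pi*i/5)):
  irrep \ class  {0} (size 1)  {1} (size 1)    {2} (size 1)    {3} (size 1)    {4} (size 1)  
  chi_0          1             1               1               1               1             
  chi_1          1             exp(2*I*pi/5)   exp(4*I*pi/5)   exp(-4*I*pi/5)  exp(-2*I*pi/5)
  chi_2          1             exp(4*I*pi/5)   exp(-2*I*pi/5)  exp(2*I*pi/5)   exp(-4*I*pi/5)
  chi_3          1             exp(-4*I*pi/5)  exp(2*I*pi/5)   exp(-2*I*pi/5)  exp(4*I*pi/5) 
  chi_4          1             exp(-2*I*pi/5)  exp(-4*I*pi/5)  exp(4*I*pi/5)   exp(2*I*pi/5) 

Spot check: chi_1(0) = zeta_5^(1*0) = zeta_5^0 = 1.

Explanation: Z/5Z is abelian, so all 5 irreducible complex representations are 1-dimensional. They are given by chi_k(m) = zeta_5^(k*m) for k = 0,...,4. Row orthogonality: sum_m chi_k(m) conj(chi_l(m)) = 5 * [k = l].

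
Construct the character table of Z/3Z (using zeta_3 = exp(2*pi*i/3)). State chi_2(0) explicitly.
Character table of Z/3Z (irreps indexed chi_0,...,chi_2 with chi_k(m) = zeta_3^(k*m), zeta_3 = exp(2*pi*i/3)):
  irrep \ class  {0} (size 1)  {1} (size 1)    {2} (size 1)  
  chi_0          1             1               1             
  chi_1          1             exp(2*I*pi/3)   exp(-2*I*pi/3)
  chi_2          1             exp(-2*I*pi/3)  exp(2*I*pi/3) 

Spot check: chi_2(0) = zeta_3^(2*0) = zeta_3^0 = 1.

Details: Z/3Z is abelian, so all 3 irreducible complex representations are 1-dimensional. They are given by chi_k(m) = zeta_3^(k*m) for k = 0,...,2. Row orthogonality: sum_m chi_k(m) conj(chi_l(m)) = 3 * [k = l].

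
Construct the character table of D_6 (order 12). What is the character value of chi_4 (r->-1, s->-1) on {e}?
Conjugacy classes: {e} of size 1, {r^3} of size 1, {r^1, r^5} of size 2, {r^2, r^4} of size 2, {s, sr^2, ...} of size 3, {sr, sr^3, ...} of size 3.
Character table:
  irrep \ class              {e} (size 1)  {r^3} (size 1)  {r^1, r^5} (size 2)  {r^2, r^4} (size 2)  {s, sr^2, ...} (size 3)  {sr, sr^3, ...} (size 3)
  chi_1 (triv)               1             1               1                    1                    1                        1                       
  chi_2 (sign: r->1, s->-1)  1             1               1                    1                    -1                       -1                      
  chi_3 (r->-1, s->1)        1             -1              -1                   1                    1                        -1                      
  chi_4 (r->-1, s->-1)       1             -1              -1                   1                    -1                       1                       
  chi_5 (2d, j=1)            2             -2              1                    -1                   0                        0                       
  chi_6 (2d, j=2)            2             2               -1                   -1                   0                        0                       

Spot check: chi_4 (r->-1, s->-1) on {e} = 1.

Working: D_6 has order 2*6 = 12 with 6 conjugacy classes, hence 6 irreducibles. Sum of squared dims 1 + 1 + 1 + 1 + 4 + 4 = 12 = |G|. Linear characters come from the abelianisation; the 2-dimensional irreps have character r^k -> 2*cos(2*pi*j*k/6), reflections -> 0.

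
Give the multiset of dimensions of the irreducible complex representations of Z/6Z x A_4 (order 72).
Dimensions: 1, 1, 1, 1, 1, 1, 1, 1, 1, 1, 1, 1, 1, 1, 1, 1, 1, 1, 3, 3, 3, 3, 3, 3

Why: There are 24 irreducibles (= number of conjugacy classes). Their dimensions d_i satisfy sum d_i^2 = |G| = 72: 1 + 1 + 1 + 1 + 1 + 1 + 1 + 1 + 1 + 1 + 1 + 1 + 1 + 1 + 1 + 1 + 1 + 1 + 9 + 9 + 9 + 9 + 9 + 9 = 72. (For the product with Z/6Z: each of the 6 1-dim characters of Z/6Z tensors with each irrep of A_4, giving 6 copies of each A_4-dimension.)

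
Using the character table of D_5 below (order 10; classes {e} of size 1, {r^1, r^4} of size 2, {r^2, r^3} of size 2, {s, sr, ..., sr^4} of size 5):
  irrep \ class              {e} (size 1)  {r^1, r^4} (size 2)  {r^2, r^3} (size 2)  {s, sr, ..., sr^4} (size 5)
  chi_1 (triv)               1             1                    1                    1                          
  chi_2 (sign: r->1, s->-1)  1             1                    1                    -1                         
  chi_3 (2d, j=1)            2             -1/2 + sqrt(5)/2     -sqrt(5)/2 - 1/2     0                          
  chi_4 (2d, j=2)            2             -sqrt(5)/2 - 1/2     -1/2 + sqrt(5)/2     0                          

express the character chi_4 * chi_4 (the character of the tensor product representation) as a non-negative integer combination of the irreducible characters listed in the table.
chi_4 tensor chi_4 = chi_1 + chi_2 + chi_3 (all other irreducibles have multiplicity 0).

Details: The character of a tensor product is the pointwise product (chi_4 * chi_4)(C) = chi_4(C) * chi_4(C):
  {e}: (2)*(2), {r^1, r^4}: (-sqrt(5)/2 - 1/2)*(-sqrt(5)/2 - 1/2), {r^2, r^3}: (-1/2 + sqrt(5)/2)*(-1/2 + sqrt(5)/2), {s, sr, ..., sr^4}: (0)*(0)
so (chi_4 * chi_4) takes values
  {e} -> 4, {r^1, r^4} -> sqrt(5)/2 + 3/2, {r^2, r^3} -> 3/2 - sqrt(5)/2, {s, sr, ..., sr^4} -> 0.
Now take the inner product of this character with each irreducible chi from the table, <chi_4*chi_4, chi> = (1/10) sum_C |C| (chi_4*chi_4)(C) conj(chi(C)):
  <chi_4*chi_4, chi_1> = (1/10)[1*(4)*conj(1) + 2*(sqrt(5)/2 + 3/2)*conj(1) + 2*(3/2 - sqrt(5)/2)*conj(1) + 5*(0)*conj(1)]
      = (1/10)[(4) + (sqrt(5) + 3) + (3 - sqrt(5)) + (0)] = 10/10 = 1
  <chi_4*chi_4, chi_2> = (1/10)[1*(4)*conj(1) + 2*(sqrt(5)/2 + 3/2)*conj(1) + 2*(3/2 - sqrt(5)/2)*conj(1) + 5*(0)*conj(-1)]
      = (1/10)[(4) + (sqrt(5) + 3) + (3 - sqrt(5)) + (0)] = 10/10 = 1
  <chi_4*chi_4, chi_3> = (1/10)[1*(4)*conj(2) + 2*(sqrt(5)/2 + 3/2)*conj(-1/2 + sqrt(5)/2) + 2*(3/2 - sqrt(5)/2)*conj(-sqrt(5)/2 - 1/2) + 5*(0)*conj(0)]
      = (1/10)[(8) + (1 + sqrt(5)) + (1 - sqrt(5)) + (0)] = 10/10 = 1
  <chi_4*chi_4, chi_4> = (1/10)[1*(4)*conj(2) + 2*(sqrt(5)/2 + 3/2)*conj(-sqrt(5)/2 - 1/2) + 2*(3/2 - sqrt(5)/2)*conj(-1/2 + sqrt(5)/2) + 5*(0)*conj(0)]
      = (1/10)[(8) + (-2*sqrt(5) - 4) + (-4 + 2*sqrt(5)) + (0)] = 0/10 = 0
Hence the multiplicities are chi_1: 1, chi_2: 1, chi_3: 1. Dimension check: dim(chi_4)*dim(chi_4) = 2*2 = 4 and sum (mult * dim) = 1*1 + 1*1 + 1*2 = 4.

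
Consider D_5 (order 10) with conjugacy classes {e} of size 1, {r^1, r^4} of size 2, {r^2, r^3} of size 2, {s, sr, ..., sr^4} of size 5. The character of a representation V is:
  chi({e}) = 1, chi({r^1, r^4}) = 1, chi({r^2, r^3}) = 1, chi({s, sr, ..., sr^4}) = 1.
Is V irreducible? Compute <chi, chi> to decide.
Irreducible: <chi, chi> = 1.

Why: <chi, chi> = (1/|G|) sum_C |C| * |chi(C)|^2 = (1/10)[1*|1|^2 + 2*|1|^2 + 2*|1|^2 + 5*|1|^2]
  = (1/10)[(1) + (2) + (2) + (5)] = 10/10 = 1.
A character is irreducible iff <chi, chi> = 1, so this representation is irreducible.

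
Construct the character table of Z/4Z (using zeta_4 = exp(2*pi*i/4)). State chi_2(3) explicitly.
Character table of Z/4Z (irreps indexed chi_0,...,chi_3 with chi_k(m) = zeta_4^(k*m), zeta_4 = exp(2*pi*i/4)):
  irrep \ class  {0} (size 1)  {1} (size 1)  {2} (size 1)  {3} (size 1)
  chi_0          1             1             1             1           
  chi_1          1             I             -1            -I          
  chi_2          1             -1            1             -1          
  chi_3          1             -I            -1            I           

Spot check: chi_2(3) = zeta_4^(2*3) = zeta_4^6 = -1.

Proof sketch: Z/4Z is abelian, so all 4 irreducible complex representations are 1-dimensional. They are given by chi_k(m) = zeta_4^(k*m) for k = 0,...,3. Row orthogonality: sum_m chi_k(m) conj(chi_l(m)) = 4 * [k = l].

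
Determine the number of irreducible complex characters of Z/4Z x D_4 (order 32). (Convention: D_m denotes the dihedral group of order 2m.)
20

Justification: The number of irreducible complex representations of a finite group equals its number of conjugacy classes. For a direct product, #classes(G x H) = #classes(G) * #classes(H). Z/4Z has 4 classes (abelian), D_4 has 5 classes, so 4 * 5 = 20, so Z/4Z x D_4 (order 32) has exactly 20 irreducible complex representations.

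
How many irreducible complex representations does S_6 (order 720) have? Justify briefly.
11

Derivation: The number of irreducible complex representations of a finite group equals its number of conjugacy classes. Conjugacy classes in S_6 correspond to cycle types, i.e. partitions of 6; there are p(6) = 11 of them, so S_6 (order 720) has exactly 11 irreducible complex representations.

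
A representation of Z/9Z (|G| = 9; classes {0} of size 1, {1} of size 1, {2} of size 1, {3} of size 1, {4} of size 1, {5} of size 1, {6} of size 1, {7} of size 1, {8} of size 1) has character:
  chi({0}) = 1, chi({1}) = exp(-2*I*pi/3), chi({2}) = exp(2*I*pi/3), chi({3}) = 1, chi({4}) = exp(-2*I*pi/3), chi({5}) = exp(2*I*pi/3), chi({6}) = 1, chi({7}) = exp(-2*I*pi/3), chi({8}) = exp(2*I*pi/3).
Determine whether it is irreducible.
Irreducible: <chi, chi> = 1.

Proof sketch: <chi, chi> = (1/|G|) sum_C |C| * |chi(C)|^2 = (1/9)[1*|1|^2 + 1*|exp(-2*I*pi/3)|^2 + 1*|exp(2*I*pi/3)|^2 + 1*|1|^2 + 1*|exp(-2*I*pi/3)|^2 + 1*|exp(2*I*pi/3)|^2 + 1*|1|^2 + 1*|exp(-2*I*pi/3)|^2 + 1*|exp(2*I*pi/3)|^2]
  = (1/9)[(1) + (1) + (1) + (1) + (1) + (1) + (1) + (1) + (1)] = 9/9 = 1.
(Exp terms are combined using exp(i*s)*conj(exp(i*t)) = exp(i*(s-t)), and sums of them are collapsed using the identity that for every m > 1 the m distinct m-th roots of unity sum to 0, e.g. 1 + exp(2*I*pi/3) + exp(-2*I*pi/3) = 0.)
A character is irreducible iff <chi, chi> = 1, so this representation is irreducible.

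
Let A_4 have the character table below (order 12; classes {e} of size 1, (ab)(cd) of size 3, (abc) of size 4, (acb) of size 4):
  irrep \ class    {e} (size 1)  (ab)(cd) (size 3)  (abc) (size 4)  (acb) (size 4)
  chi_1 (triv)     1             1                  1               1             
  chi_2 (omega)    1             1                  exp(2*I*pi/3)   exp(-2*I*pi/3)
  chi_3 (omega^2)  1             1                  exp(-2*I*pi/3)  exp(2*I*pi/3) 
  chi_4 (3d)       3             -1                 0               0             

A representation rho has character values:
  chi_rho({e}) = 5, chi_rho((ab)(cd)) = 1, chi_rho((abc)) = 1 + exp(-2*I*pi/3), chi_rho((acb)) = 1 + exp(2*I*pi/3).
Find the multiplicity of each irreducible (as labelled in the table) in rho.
Multiplicities: chi_1: 1, chi_2: 0, chi_3: 1, chi_4: 1.

Details: Use <chi_rho, chi> = (1/|G|) sum_C |C| * chi_rho(C) * conj(chi(C)) with |G| = 12 for each irreducible chi in the table:
  <chi_rho, chi_1> = (1/12)[1*(5)*conj(1) + 3*(1)*conj(1) + 4*(1 + exp(-2*I*pi/3))*conj(1) + 4*(1 + exp(2*I*pi/3))*conj(1)]
      = (1/12)[(5) + (3) + (4 + 4*exp(-2*I*pi/3)) + (4 + 4*exp(2*I*pi/3))] = 12/12 = 1
  <chi_rho, chi_2> = (1/12)[1*(5)*conj(1) + 3*(1)*conj(1) + 4*(1 + exp(-2*I*pi/3))*conj(exp(2*I*pi/3)) + 4*(1 + exp(2*I*pi/3))*conj(exp(-2*I*pi/3))]
      = (1/12)[(5) + (3) + (-4) + (-4)] = 0/12 = 0
  <chi_rho, chi_3> = (1/12)[1*(5)*conj(1) + 3*(1)*conj(1) + 4*(1 + exp(-2*I*pi/3))*conj(exp(-2*I*pi/3)) + 4*(1 + exp(2*I*pi/3))*conj(exp(2*I*pi/3))]
      = (1/12)[(5) + (3) + (4 + 4*exp(2*I*pi/3)) + (4 + 4*exp(-2*I*pi/3))] = 12/12 = 1
  <chi_rho, chi_4> = (1/12)[1*(5)*conj(3) + 3*(1)*conj(-1) + 4*(1 + exp(-2*I*pi/3))*conj(0) + 4*(1 + exp(2*I*pi/3))*conj(0)]
      = (1/12)[(15) + (-3) + (0) + (0)] = 12/12 = 1
(Exp terms are combined using exp(i*s)*conj(exp(i*t)) = exp(i*(s-t)), and sums of them are collapsed using the identity that for every m > 1 the m distinct m-th roots of unity sum to 0, e.g. 1 + exp(2*I*pi/3) + exp(-2*I*pi/3) = 0.)
Dimension check: dim(rho) = sum (mult * dim) = 1*1 + 0*1 + 1*1 + 1*3 = 5 = chi_rho(e) = 5.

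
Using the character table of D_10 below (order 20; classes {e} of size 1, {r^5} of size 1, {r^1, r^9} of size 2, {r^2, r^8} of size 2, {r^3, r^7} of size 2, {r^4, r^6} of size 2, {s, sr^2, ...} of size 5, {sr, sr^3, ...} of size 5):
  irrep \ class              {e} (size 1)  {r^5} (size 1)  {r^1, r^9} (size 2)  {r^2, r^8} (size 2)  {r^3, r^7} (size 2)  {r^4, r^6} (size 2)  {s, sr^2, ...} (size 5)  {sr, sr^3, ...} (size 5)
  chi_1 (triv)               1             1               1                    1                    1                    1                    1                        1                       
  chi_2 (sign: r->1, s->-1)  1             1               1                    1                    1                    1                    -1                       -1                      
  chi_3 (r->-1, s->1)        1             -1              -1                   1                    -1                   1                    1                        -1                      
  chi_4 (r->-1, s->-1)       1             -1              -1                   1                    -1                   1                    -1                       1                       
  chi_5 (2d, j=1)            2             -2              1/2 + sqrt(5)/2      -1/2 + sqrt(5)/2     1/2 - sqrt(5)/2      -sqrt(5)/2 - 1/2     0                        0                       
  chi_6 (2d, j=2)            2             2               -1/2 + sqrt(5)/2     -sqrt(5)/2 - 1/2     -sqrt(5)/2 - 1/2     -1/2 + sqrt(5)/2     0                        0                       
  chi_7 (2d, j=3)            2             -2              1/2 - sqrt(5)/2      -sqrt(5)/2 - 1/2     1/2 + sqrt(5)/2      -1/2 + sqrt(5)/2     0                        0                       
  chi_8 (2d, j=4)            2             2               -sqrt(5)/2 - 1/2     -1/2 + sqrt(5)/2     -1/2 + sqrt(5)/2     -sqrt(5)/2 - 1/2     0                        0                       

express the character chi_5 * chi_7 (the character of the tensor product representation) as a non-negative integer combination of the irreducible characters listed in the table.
chi_5 tensor chi_7 = chi_6 + chi_8 (all other irreducibles have multiplicity 0).

Reasoning: The character of a tensor product is the pointwise product (chi_5 * chi_7)(C) = chi_5(C) * chi_7(C):
  {e}: (2)*(2), {r^5}: (-2)*(-2), {r^1, r^9}: (1/2 + sqrt(5)/2)*(1/2 - sqrt(5)/2), {r^2, r^8}: (-1/2 + sqrt(5)/2)*(-sqrt(5)/2 - 1/2), {r^3, r^7}: (1/2 - sqrt(5)/2)*(1/2 + sqrt(5)/2), {r^4, r^6}: (-sqrt(5)/2 - 1/2)*(-1/2 + sqrt(5)/2), {s, sr^2, ...}: (0)*(0), {sr, sr^3, ...}: (0)*(0)
so (chi_5 * chi_7) takes values
  {e} -> 4, {r^5} -> 4, {r^1, r^9} -> -1, {r^2, r^8} -> -1, {r^3, r^7} -> -1, {r^4, r^6} -> -1, {s, sr^2, ...} -> 0, {sr, sr^3, ...} -> 0.
Now take the inner product of this character with each irreducible chi from the table, <chi_5*chi_7, chi> = (1/20) sum_C |C| (chi_5*chi_7)(C) conj(chi(C)):
  <chi_5*chi_7, chi_1> = (1/20)[1*(4)*conj(1) + 1*(4)*conj(1) + 2*(-1)*conj(1) + 2*(-1)*conj(1) + 2*(-1)*conj(1) + 2*(-1)*conj(1) + 5*(0)*conj(1) + 5*(0)*conj(1)]
      = (1/20)[(4) + (4) + (-2) + (-2) + (-2) + (-2) + (0) + (0)] = 0/20 = 0
  <chi_5*chi_7, chi_2> = (1/20)[1*(4)*conj(1) + 1*(4)*conj(1) + 2*(-1)*conj(1) + 2*(-1)*conj(1) + 2*(-1)*conj(1) + 2*(-1)*conj(1) + 5*(0)*conj(-1) + 5*(0)*conj(-1)]
      = (1/20)[(4) + (4) + (-2) + (-2) + (-2) + (-2) + (0) + (0)] = 0/20 = 0
  <chi_5*chi_7, chi_3> = (1/20)[1*(4)*conj(1) + 1*(4)*conj(-1) + 2*(-1)*conj(-1) + 2*(-1)*conj(1) + 2*(-1)*conj(-1) + 2*(-1)*conj(1) + 5*(0)*conj(1) + 5*(0)*conj(-1)]
      = (1/20)[(4) + (-4) + (2) + (-2) + (2) + (-2) + (0) + (0)] = 0/20 = 0
  <chi_5*chi_7, chi_4> = (1/20)[1*(4)*conj(1) + 1*(4)*conj(-1) + 2*(-1)*conj(-1) + 2*(-1)*conj(1) + 2*(-1)*conj(-1) + 2*(-1)*conj(1) + 5*(0)*conj(-1) + 5*(0)*conj(1)]
      = (1/20)[(4) + (-4) + (2) + (-2) + (2) + (-2) + (0) + (0)] = 0/20 = 0
  <chi_5*chi_7, chi_5> = (1/20)[1*(4)*conj(2) + 1*(4)*conj(-2) + 2*(-1)*conj(1/2 + sqrt(5)/2) + 2*(-1)*conj(-1/2 + sqrt(5)/2) + 2*(-1)*conj(1/2 - sqrt(5)/2) + 2*(-1)*conj(-sqrt(5)/2 - 1/2) + 5*(0)*conj(0) + 5*(0)*conj(0)]
      = (1/20)[(8) + (-8) + (-sqrt(5) - 1) + (1 - sqrt(5)) + (-1 + sqrt(5)) + (1 + sqrt(5)) + (0) + (0)] = 0/20 = 0
  <chi_5*chi_7, chi_6> = (1/20)[1*(4)*conj(2) + 1*(4)*conj(2) + 2*(-1)*conj(-1/2 + sqrt(5)/2) + 2*(-1)*conj(-sqrt(5)/2 - 1/2) + 2*(-1)*conj(-sqrt(5)/2 - 1/2) + 2*(-1)*conj(-1/2 + sqrt(5)/2) + 5*(0)*conj(0) + 5*(0)*conj(0)]
      = (1/20)[(8) + (8) + (1 - sqrt(5)) + (1 + sqrt(5)) + (1 + sqrt(5)) + (1 - sqrt(5)) + (0) + (0)] = 20/20 = 1
  <chi_5*chi_7, chi_7> = (1/20)[1*(4)*conj(2) + 1*(4)*conj(-2) + 2*(-1)*conj(1/2 - sqrt(5)/2) + 2*(-1)*conj(-sqrt(5)/2 - 1/2) + 2*(-1)*conj(1/2 + sqrt(5)/2) + 2*(-1)*conj(-1/2 + sqrt(5)/2) + 5*(0)*conj(0) + 5*(0)*conj(0)]
      = (1/20)[(8) + (-8) + (-1 + sqrt(5)) + (1 + sqrt(5)) + (-sqrt(5) - 1) + (1 - sqrt(5)) + (0) + (0)] = 0/20 = 0
  <chi_5*chi_7, chi_8> = (1/20)[1*(4)*conj(2) + 1*(4)*conj(2) + 2*(-1)*conj(-sqrt(5)/2 - 1/2) + 2*(-1)*conj(-1/2 + sqrt(5)/2) + 2*(-1)*conj(-1/2 + sqrt(5)/2) + 2*(-1)*conj(-sqrt(5)/2 - 1/2) + 5*(0)*conj(0) + 5*(0)*conj(0)]
      = (1/20)[(8) + (8) + (1 + sqrt(5)) + (1 - sqrt(5)) + (1 - sqrt(5)) + (1 + sqrt(5)) + (0) + (0)] = 20/20 = 1
Hence the multiplicities are chi_6: 1, chi_8: 1. Dimension check: dim(chi_5)*dim(chi_7) = 2*2 = 4 and sum (mult * dim) = 1*2 + 1*2 = 4.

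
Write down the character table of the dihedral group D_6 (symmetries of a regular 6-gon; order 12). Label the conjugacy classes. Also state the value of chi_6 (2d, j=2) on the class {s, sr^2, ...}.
Conjugacy classes: {e} of size 1, {r^3} of size 1, {r^1, r^5} of size 2, {r^2, r^4} of size 2, {s, sr^2, ...} of size 3, {sr, sr^3, ...} of size 3.
Character table:
  irrep \ class              {e} (size 1)  {r^3} (size 1)  {r^1, r^5} (size 2)  {r^2, r^4} (size 2)  {s, sr^2, ...} (size 3)  {sr, sr^3, ...} (size 3)
  chi_1 (triv)               1             1               1                    1                    1                        1                       
  chi_2 (sign: r->1, s->-1)  1             1               1                    1                    -1                       -1                      
  chi_3 (r->-1, s->1)        1             -1              -1                   1                    1                        -1                      
  chi_4 (r->-1, s->-1)       1             -1              -1                   1                    -1                       1                       
  chi_5 (2d, j=1)            2             -2              1                    -1                   0                        0                       
  chi_6 (2d, j=2)            2             2               -1                   -1                   0                        0                       

Spot check: chi_6 (2d, j=2) on {s, sr^2, ...} = 0.

Justification: D_6 has order 2*6 = 12 with 6 conjugacy classes, hence 6 irreducibles. Sum of squared dims 1 + 1 + 1 + 1 + 4 + 4 = 12 = |G|. Linear characters come from the abelianisation; the 2-dimensional irreps have character r^k -> 2*cos(2*pi*j*k/6), reflections -> 0.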